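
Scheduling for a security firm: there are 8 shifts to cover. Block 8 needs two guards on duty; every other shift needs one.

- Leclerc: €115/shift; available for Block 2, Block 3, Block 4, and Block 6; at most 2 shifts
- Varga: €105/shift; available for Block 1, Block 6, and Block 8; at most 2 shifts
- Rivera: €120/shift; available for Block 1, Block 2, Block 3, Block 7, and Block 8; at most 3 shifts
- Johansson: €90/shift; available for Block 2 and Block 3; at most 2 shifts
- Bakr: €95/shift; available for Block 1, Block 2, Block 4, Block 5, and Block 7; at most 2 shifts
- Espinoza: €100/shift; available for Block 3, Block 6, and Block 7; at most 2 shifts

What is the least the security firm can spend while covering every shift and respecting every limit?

Block 5 can only be covered by Bakr, so that assignment is forced.
Block 8 can only be covered by Varga and Rivera, so that assignment is forced.
Picking the cheapest available guard for each shift independently would cost €885, but that ignores the shift limits.
An optimal schedule: Block 1→Varga, Block 2→Johansson, Block 3→Johansson, Block 4→Bakr, Block 5→Bakr, Block 6→Espinoza, Block 7→Espinoza, Block 8→Varga+Rivera.
Total: 105 + 90 + 90 + 95 + 95 + 100 + 100 + 105 + 120 = €900.

€900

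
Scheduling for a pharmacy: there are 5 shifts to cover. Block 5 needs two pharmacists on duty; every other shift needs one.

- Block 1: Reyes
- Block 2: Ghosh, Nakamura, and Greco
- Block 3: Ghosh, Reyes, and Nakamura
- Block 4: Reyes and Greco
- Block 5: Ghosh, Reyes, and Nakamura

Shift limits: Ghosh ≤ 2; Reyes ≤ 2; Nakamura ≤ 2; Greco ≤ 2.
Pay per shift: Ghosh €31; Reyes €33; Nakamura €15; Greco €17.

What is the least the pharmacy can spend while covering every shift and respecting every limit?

Block 1 can only be covered by Reyes, so that assignment is forced.
Picking the cheapest available pharmacist for each shift independently would cost €126, but that ignores the shift limits.
An optimal schedule: Block 1→Reyes, Block 2→Greco, Block 3→Nakamura, Block 4→Greco, Block 5→Nakamura+Ghosh.
Total: 33 + 17 + 15 + 17 + 15 + 31 = €128.

€128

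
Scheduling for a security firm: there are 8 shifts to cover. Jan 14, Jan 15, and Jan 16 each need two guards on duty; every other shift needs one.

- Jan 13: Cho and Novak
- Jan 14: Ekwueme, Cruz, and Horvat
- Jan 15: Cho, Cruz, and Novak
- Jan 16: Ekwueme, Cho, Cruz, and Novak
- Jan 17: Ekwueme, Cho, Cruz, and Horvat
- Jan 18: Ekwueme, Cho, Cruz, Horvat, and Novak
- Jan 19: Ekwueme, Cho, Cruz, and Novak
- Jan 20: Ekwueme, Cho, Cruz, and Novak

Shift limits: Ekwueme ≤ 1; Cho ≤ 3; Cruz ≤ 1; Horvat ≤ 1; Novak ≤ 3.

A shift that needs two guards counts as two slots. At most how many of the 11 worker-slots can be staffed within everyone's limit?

Total capacity across all guards is 1+3+1+1+3 = 9, and 11 slots are needed, so at most 9 can be filled.
An assignment achieving 9: Jan 13→Cho, Jan 14→Ekwueme+Cruz, Jan 15→Cho+Novak, Jan 16→Cho+Novak, Jan 17→Horvat, Jan 19→Novak.
Loads: Ekwueme 1/1, Cho 3/3, Cruz 1/1, Horvat 1/1, Novak 3/3.

9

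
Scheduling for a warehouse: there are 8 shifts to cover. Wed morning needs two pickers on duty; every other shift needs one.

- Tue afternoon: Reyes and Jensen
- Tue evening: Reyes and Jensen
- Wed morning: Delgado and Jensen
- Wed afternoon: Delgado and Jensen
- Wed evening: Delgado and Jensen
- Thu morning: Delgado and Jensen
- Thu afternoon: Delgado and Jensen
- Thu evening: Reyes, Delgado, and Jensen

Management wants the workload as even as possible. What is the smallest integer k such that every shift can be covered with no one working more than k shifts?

3

With 3 pickers and 9 worker-slots to fill, someone must work at least ⌈9/3⌉ = 3 shifts, so k ≥ 3.
k = 3 works: Tue afternoon→Reyes, Tue evening→Reyes, Wed morning→Delgado+Jensen, Wed afternoon→Delgado, Wed evening→Delgado, Thu morning→Jensen, Thu afternoon→Jensen, Thu evening→Reyes.
Loads: Reyes 3, Delgado 3, Jensen 3 — all ≤ 3.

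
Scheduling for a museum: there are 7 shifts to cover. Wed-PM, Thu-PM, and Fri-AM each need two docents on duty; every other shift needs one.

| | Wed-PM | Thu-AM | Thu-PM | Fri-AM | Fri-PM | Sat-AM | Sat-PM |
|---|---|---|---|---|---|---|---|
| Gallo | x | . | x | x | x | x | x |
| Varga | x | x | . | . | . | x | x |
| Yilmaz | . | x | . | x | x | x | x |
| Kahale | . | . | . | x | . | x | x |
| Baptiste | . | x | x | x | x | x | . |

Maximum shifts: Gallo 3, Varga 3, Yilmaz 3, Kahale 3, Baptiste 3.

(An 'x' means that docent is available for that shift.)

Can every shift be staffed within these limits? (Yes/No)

Yes

Wed-PM can only be covered by Gallo and Varga, so that assignment is forced.
Thu-PM can only be covered by Gallo and Baptiste, so that assignment is forced.
One valid schedule: Wed-PM→Gallo+Varga, Thu-AM→Varga, Thu-PM→Gallo+Baptiste, Fri-AM→Yilmaz+Kahale, Fri-PM→Gallo, Sat-AM→Yilmaz, Sat-PM→Varga.
Loads: Gallo 3/3, Varga 3/3, Yilmaz 2/3, Kahale 1/3, Baptiste 1/3 — all within limits.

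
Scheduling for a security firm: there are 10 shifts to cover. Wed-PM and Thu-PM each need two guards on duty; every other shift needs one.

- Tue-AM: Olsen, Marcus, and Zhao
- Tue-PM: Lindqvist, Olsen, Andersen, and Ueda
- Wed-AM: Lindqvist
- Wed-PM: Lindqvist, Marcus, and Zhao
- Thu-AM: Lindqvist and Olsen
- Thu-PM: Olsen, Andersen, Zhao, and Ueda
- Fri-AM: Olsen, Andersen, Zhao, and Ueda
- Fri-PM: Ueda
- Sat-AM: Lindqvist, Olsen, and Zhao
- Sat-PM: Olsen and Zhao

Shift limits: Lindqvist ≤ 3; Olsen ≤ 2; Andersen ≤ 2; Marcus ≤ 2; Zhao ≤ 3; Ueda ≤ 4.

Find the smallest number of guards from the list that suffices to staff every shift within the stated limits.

12 slots to fill and no one can take more than 4, so at least ⌈12/4⌉ = 3 guards are needed.
Any 3 guards together have capacity at most 4+3+3 = 10 < 12 slots, so 3 can never suffice.
Lindqvist, Olsen, Zhao, and Ueda alone can cover everything: Tue-AM→Olsen, Tue-PM→Ueda, Wed-AM→Lindqvist, Wed-PM→Lindqvist+Zhao, Thu-AM→Lindqvist, Thu-PM→Zhao+Ueda, Fri-AM→Ueda, Fri-PM→Ueda, Sat-AM→Zhao, Sat-PM→Olsen.

4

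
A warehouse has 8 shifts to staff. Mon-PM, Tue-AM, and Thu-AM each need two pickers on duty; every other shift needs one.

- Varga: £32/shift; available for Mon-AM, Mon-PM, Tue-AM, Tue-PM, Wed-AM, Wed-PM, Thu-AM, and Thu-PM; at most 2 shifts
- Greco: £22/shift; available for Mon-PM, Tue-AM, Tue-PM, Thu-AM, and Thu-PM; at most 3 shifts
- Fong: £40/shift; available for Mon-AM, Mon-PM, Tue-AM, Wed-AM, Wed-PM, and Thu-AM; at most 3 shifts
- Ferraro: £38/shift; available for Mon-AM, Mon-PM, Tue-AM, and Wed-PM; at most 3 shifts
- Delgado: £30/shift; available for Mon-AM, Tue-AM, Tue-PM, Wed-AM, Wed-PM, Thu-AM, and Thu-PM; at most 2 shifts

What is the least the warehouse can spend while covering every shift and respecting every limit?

Picking the cheapest available picker for each shift independently would cost £292, but that ignores the shift limits.
An optimal schedule: Mon-AM→Delgado, Mon-PM→Greco+Ferraro, Tue-AM→Varga+Ferraro, Tue-PM→Greco, Wed-AM→Delgado, Wed-PM→Ferraro, Thu-AM→Varga+Fong, Thu-PM→Greco.
Total: 30 + 22 + 38 + 32 + 38 + 22 + 30 + 38 + 32 + 40 + 22 = £344.

£344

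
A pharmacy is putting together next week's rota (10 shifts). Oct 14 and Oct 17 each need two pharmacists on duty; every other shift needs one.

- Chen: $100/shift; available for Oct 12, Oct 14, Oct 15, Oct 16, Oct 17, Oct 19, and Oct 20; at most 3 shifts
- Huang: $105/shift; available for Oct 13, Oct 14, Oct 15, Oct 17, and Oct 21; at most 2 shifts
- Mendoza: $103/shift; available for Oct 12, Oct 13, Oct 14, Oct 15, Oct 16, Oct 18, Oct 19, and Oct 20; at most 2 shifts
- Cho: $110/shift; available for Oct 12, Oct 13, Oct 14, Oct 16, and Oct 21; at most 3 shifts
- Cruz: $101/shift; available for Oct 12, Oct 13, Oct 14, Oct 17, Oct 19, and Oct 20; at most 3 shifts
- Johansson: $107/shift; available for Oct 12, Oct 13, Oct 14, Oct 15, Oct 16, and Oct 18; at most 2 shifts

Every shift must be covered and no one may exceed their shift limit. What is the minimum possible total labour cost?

$1233

Picking the cheapest available pharmacist for each shift independently would cost $1211, but that ignores the shift limits.
An optimal schedule: Oct 12→Cruz, Oct 13→Cruz, Oct 14→Huang+Johansson, Oct 15→Mendoza, Oct 16→Johansson, Oct 17→Chen+Cruz, Oct 18→Mendoza, Oct 19→Chen, Oct 20→Chen, Oct 21→Huang.
Total: 101 + 101 + 105 + 107 + 103 + 107 + 100 + 101 + 103 + 100 + 100 + 105 = $1233.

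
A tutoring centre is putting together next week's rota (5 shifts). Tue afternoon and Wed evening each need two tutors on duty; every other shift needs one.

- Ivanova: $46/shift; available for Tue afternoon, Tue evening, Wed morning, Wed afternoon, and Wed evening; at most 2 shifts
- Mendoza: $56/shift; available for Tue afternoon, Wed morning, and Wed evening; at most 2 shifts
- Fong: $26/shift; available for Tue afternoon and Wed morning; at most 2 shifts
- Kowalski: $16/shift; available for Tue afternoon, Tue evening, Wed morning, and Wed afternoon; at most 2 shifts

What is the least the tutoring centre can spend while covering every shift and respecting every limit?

$232

Wed evening can only be covered by Ivanova and Mendoza, so that assignment is forced.
Picking the cheapest available tutor for each shift independently would cost $192, but that ignores the shift limits.
An optimal schedule: Tue afternoon→Fong+Ivanova, Tue evening→Kowalski, Wed morning→Fong, Wed afternoon→Kowalski, Wed evening→Ivanova+Mendoza.
Total: 26 + 46 + 16 + 26 + 16 + 46 + 56 = $232.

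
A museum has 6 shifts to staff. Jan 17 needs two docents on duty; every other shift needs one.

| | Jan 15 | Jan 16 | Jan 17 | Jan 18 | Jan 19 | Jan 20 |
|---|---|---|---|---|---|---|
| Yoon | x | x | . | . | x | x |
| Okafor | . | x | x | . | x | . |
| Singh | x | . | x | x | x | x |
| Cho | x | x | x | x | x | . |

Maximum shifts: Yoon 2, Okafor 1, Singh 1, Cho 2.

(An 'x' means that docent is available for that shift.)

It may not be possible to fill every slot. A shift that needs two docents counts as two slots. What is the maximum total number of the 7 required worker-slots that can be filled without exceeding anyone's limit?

6

Total capacity across all docents is 2+1+1+2 = 6, and 7 slots are needed, so at most 6 can be filled.
An assignment achieving 6: Jan 15→Yoon, Jan 16→Okafor, Jan 17→Cho, Jan 18→Singh, Jan 19→Cho, Jan 20→Yoon.
Loads: Yoon 2/2, Okafor 1/1, Singh 1/1, Cho 2/2.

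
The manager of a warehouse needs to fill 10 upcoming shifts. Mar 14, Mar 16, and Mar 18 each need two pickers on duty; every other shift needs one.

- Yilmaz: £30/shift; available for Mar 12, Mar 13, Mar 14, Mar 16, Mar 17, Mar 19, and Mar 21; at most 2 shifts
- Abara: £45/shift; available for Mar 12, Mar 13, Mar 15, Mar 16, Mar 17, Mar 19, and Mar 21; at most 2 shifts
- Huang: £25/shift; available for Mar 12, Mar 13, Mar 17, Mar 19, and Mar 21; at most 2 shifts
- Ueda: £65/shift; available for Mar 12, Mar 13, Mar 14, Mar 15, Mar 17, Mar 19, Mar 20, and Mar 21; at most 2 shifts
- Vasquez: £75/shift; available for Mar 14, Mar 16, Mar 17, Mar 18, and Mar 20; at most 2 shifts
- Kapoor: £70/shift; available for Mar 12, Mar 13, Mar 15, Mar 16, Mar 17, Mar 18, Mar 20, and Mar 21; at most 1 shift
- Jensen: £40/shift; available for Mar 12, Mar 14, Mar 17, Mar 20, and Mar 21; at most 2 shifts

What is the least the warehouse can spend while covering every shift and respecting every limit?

Mar 18 can only be covered by Vasquez and Kapoor, so that assignment is forced.
Picking the cheapest available picker for each shift independently would cost £500, but that ignores the shift limits.
An optimal schedule: Mar 12→Huang, Mar 13→Yilmaz, Mar 14→Ueda+Jensen, Mar 15→Abara, Mar 16→Abara+Vasquez, Mar 17→Jensen, Mar 18→Vasquez+Kapoor, Mar 19→Yilmaz, Mar 20→Ueda, Mar 21→Huang.
Total: 25 + 30 + 65 + 40 + 45 + 45 + 75 + 40 + 75 + 70 + 30 + 65 + 25 = £630.

£630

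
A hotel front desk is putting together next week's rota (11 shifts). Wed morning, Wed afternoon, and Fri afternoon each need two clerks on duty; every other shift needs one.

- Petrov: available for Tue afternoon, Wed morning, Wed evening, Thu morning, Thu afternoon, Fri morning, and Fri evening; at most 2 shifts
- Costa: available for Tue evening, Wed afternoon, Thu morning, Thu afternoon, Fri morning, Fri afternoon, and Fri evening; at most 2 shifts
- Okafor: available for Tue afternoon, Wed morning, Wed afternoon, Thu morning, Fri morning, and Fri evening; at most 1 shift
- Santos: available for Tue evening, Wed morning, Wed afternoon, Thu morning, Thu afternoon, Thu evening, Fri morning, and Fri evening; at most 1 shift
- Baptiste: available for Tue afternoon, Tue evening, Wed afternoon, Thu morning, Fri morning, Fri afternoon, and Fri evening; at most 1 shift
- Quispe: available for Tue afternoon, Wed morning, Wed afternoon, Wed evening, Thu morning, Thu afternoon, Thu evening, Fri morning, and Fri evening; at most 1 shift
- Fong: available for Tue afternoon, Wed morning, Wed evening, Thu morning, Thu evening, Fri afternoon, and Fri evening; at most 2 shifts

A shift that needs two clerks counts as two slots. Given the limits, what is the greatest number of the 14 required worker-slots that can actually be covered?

10

Total capacity across all clerks is 2+2+1+1+1+1+2 = 10, and 14 slots are needed, so at most 10 can be filled.
An assignment achieving 10: Tue afternoon→Okafor, Tue evening→Costa, Wed morning→Quispe+Fong, Wed evening→Petrov, Thu morning→Fong, Thu afternoon→Petrov, Thu evening→Santos, Fri afternoon→Costa+Baptiste.
Loads: Petrov 2/2, Costa 2/2, Okafor 1/1, Santos 1/1, Baptiste 1/1, Quispe 1/1, Fong 2/2.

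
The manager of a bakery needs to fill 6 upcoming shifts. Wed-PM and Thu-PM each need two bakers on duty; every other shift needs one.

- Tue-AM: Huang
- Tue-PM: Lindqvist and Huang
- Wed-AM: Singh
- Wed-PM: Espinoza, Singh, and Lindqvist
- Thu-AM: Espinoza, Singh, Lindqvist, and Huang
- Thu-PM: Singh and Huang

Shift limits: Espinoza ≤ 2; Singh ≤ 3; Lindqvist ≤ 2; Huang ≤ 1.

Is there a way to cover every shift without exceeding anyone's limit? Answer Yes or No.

No

Total capacity is 8 and 8 slots are needed, so capacity alone doesn't rule it out.
Shifts {Tue-AM, Thu-PM} need 3 worker-slots in total, but the bakers available for any of those shifts (Singh and Huang) can supply at most 2 among them. So no valid schedule exists.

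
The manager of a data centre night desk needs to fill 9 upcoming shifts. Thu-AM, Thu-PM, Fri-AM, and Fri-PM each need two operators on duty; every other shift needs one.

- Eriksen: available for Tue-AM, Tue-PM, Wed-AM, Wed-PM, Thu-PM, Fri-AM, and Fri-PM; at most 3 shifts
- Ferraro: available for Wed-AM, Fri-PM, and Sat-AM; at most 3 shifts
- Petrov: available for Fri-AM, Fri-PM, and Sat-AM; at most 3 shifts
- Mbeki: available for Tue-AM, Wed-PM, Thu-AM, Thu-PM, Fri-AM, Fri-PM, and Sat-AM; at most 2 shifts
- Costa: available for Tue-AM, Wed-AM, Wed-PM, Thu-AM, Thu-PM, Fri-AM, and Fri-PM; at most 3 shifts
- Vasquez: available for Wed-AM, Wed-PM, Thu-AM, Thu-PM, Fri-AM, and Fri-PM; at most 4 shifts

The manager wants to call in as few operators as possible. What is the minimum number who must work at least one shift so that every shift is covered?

13 slots to fill and no one can take more than 4, so at least ⌈13/4⌉ = 4 operators are needed.
Eriksen, Ferraro, Costa, and Vasquez alone can cover everything: Tue-AM→Eriksen, Tue-PM→Eriksen, Wed-AM→Ferraro, Wed-PM→Eriksen, Thu-AM→Costa+Vasquez, Thu-PM→Costa+Vasquez, Fri-AM→Costa+Vasquez, Fri-PM→Ferraro+Vasquez, Sat-AM→Ferraro.

4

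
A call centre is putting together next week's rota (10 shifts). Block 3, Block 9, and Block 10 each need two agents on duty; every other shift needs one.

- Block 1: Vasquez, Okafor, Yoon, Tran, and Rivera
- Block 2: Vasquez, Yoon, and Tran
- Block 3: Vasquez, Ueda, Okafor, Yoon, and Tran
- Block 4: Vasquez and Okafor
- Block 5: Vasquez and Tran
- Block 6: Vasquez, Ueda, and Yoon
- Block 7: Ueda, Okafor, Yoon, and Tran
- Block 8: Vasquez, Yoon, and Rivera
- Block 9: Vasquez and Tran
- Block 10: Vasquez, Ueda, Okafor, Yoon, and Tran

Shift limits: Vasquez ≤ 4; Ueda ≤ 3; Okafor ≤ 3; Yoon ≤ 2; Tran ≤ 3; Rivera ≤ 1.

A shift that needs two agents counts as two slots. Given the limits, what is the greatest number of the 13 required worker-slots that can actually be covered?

13

Total capacity across all agents is 4+3+3+2+3+1 = 16, and 13 slots are needed, so at most 13 can be filled.
An assignment achieving 13: Block 1→Okafor, Block 2→Vasquez, Block 3→Ueda+Okafor, Block 4→Vasquez, Block 5→Vasquez, Block 6→Ueda, Block 7→Ueda, Block 8→Yoon, Block 9→Vasquez+Tran, Block 10→Okafor+Yoon.
Loads: Vasquez 4/4, Ueda 3/3, Okafor 3/3, Yoon 2/2, Tran 1/3, Rivera 0/1.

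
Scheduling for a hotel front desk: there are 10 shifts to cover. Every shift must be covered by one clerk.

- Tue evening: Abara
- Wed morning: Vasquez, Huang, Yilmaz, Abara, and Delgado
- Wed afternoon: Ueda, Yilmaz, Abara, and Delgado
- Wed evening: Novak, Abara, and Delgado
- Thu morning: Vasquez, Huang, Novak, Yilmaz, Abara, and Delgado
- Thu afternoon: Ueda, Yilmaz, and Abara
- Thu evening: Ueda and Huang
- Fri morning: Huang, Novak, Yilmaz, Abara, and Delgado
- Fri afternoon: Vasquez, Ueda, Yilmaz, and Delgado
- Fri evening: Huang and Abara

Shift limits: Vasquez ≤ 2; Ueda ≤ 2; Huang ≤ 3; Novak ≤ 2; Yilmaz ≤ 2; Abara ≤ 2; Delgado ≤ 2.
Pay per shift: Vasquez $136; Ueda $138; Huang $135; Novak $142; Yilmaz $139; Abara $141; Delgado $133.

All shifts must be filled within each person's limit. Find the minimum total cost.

$1360

Tue evening can only be covered by Abara, so that assignment is forced.
Picking the cheapest available clerk for each shift independently would cost $1347, but that ignores the shift limits.
An optimal schedule: Tue evening→Abara, Wed morning→Vasquez, Wed afternoon→Delgado, Wed evening→Delgado, Thu morning→Vasquez, Thu afternoon→Ueda, Thu evening→Huang, Fri morning→Huang, Fri afternoon→Ueda, Fri evening→Huang.
Total: 141 + 136 + 133 + 133 + 136 + 138 + 135 + 135 + 138 + 135 = $1360.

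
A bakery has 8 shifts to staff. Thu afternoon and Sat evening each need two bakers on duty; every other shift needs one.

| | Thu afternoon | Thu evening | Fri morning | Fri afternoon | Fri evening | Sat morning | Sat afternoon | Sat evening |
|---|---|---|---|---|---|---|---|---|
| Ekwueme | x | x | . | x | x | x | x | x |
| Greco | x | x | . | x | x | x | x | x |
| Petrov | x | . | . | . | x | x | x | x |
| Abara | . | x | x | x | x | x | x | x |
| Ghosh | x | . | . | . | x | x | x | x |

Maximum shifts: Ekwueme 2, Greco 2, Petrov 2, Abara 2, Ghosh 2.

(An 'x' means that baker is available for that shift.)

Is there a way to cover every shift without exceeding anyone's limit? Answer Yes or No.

Fri morning can only be covered by Abara, so that assignment is forced.
One valid schedule: Thu afternoon→Petrov+Ghosh, Thu evening→Ekwueme, Fri morning→Abara, Fri afternoon→Ekwueme, Fri evening→Greco, Sat morning→Greco, Sat afternoon→Petrov, Sat evening→Abara+Ghosh.
Loads: Ekwueme 2/2, Greco 2/2, Petrov 2/2, Abara 2/2, Ghosh 2/2 — all within limits.

Yes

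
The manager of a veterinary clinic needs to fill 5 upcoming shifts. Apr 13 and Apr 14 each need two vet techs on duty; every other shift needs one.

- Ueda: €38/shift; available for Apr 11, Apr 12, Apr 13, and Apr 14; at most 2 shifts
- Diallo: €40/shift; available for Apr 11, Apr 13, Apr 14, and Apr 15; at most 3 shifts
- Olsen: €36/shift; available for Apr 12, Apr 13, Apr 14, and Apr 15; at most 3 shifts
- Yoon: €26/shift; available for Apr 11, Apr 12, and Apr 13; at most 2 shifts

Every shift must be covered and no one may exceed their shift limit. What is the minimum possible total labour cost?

€236

Picking the cheapest available vet tech for each shift independently would cost €224, but that ignores the shift limits.
An optimal schedule: Apr 11→Yoon, Apr 12→Yoon, Apr 13→Olsen+Ueda, Apr 14→Olsen+Ueda, Apr 15→Olsen.
Total: 26 + 26 + 36 + 38 + 36 + 38 + 36 = €236.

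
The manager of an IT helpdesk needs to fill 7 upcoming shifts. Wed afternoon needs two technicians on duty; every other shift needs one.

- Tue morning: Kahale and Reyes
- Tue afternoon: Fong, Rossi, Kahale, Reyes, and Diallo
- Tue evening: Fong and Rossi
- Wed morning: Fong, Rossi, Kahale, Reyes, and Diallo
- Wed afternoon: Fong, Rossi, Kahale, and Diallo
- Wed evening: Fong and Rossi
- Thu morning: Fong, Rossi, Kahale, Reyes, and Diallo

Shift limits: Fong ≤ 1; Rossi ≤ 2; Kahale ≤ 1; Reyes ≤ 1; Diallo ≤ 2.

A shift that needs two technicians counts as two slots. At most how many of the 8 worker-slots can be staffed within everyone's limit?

7

Total capacity across all technicians is 1+2+1+1+2 = 7, and 8 slots are needed, so at most 7 can be filled.
An assignment achieving 7: Tue morning→Kahale, Tue afternoon→Reyes, Tue evening→Fong, Wed morning→Diallo, Wed afternoon→Rossi+Diallo, Wed evening→Rossi.
Loads: Fong 1/1, Rossi 2/2, Kahale 1/1, Reyes 1/1, Diallo 2/2.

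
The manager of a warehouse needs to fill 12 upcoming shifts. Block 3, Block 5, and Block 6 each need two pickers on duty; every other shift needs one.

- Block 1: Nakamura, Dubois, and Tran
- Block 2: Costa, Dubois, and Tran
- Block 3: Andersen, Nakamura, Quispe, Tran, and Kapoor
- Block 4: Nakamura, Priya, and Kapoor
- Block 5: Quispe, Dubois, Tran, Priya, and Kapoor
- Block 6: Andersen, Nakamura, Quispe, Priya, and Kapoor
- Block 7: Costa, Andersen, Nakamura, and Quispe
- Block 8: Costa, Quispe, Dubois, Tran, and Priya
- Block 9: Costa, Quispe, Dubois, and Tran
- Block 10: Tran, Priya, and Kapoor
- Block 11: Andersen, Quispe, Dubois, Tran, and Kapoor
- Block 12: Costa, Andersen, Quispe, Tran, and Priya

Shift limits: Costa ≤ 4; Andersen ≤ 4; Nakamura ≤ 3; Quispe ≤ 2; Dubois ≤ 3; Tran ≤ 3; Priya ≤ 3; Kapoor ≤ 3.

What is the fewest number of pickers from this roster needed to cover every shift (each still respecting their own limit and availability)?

15 slots to fill and no one can take more than 4, so at least ⌈15/4⌉ = 4 pickers are needed.
Any 4 pickers together have capacity at most 4+4+3+3 = 14 < 15 slots, so 4 can never suffice.
Costa, Andersen, Nakamura, Quispe, and Tran alone can cover everything: Block 1→Nakamura, Block 2→Costa, Block 3→Andersen+Quispe, Block 4→Nakamura, Block 5→Quispe+Tran, Block 6→Andersen+Nakamura, Block 7→Costa, Block 8→Costa, Block 9→Costa, Block 10→Tran, Block 11→Andersen, Block 12→Andersen.

5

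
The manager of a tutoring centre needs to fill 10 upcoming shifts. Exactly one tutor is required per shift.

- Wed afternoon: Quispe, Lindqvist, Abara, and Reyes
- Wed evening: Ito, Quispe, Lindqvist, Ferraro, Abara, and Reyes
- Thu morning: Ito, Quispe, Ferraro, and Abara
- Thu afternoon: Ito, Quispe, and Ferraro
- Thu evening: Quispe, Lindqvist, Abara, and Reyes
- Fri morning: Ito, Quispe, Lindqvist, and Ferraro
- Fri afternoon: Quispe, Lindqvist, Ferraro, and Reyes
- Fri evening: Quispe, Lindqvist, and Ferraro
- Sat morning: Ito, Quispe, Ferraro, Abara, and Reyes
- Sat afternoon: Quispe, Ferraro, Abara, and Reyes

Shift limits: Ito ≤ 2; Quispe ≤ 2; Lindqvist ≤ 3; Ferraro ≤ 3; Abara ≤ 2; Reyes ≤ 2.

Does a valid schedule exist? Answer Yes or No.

One valid schedule: Wed afternoon→Quispe, Wed evening→Ferraro, Thu morning→Ito, Thu afternoon→Ito, Thu evening→Lindqvist, Fri morning→Lindqvist, Fri afternoon→Lindqvist, Fri evening→Quispe, Sat morning→Ferraro, Sat afternoon→Ferraro.
Loads: Ito 2/2, Quispe 2/2, Lindqvist 3/3, Ferraro 3/3, Abara 0/2, Reyes 0/2 — all within limits.

Yes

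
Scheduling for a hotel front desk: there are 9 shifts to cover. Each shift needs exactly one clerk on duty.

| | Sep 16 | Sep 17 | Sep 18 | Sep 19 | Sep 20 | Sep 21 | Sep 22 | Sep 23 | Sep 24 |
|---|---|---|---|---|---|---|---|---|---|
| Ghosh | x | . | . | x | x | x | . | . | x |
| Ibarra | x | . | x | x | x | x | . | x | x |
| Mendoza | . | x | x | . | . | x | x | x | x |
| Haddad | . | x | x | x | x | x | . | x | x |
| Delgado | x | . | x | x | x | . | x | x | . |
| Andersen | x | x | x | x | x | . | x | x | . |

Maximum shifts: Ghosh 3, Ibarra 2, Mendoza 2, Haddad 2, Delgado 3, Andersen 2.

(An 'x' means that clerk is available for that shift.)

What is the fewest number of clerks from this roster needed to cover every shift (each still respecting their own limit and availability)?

4

9 slots to fill and no one can take more than 3, so at least ⌈9/3⌉ = 3 clerks are needed.
Any 3 clerks together have capacity at most 3+3+2 = 8 < 9 slots, so 3 can never suffice.
Ghosh, Ibarra, Mendoza, and Haddad alone can cover everything: Sep 16→Ghosh, Sep 17→Mendoza, Sep 18→Ibarra, Sep 19→Ghosh, Sep 20→Ghosh, Sep 21→Haddad, Sep 22→Mendoza, Sep 23→Ibarra, Sep 24→Haddad.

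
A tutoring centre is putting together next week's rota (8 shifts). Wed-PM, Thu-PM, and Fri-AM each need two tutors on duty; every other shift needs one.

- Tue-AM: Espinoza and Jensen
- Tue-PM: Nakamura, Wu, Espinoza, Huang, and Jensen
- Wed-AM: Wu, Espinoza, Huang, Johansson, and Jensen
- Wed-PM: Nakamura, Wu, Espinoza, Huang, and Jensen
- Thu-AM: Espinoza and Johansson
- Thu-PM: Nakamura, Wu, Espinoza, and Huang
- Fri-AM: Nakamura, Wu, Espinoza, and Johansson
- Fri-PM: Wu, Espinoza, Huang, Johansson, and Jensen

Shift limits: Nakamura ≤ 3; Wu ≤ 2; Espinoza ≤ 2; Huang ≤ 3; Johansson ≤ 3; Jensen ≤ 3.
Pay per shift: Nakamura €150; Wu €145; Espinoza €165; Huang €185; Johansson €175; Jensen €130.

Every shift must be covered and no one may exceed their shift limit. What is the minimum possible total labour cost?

Picking the cheapest available tutor for each shift independently would cost €1550, but that ignores the shift limits.
An optimal schedule: Tue-AM→Jensen, Tue-PM→Jensen, Wed-AM→Jensen, Wed-PM→Nakamura+Espinoza, Thu-AM→Espinoza, Thu-PM→Wu+Nakamura, Fri-AM→Nakamura+Johansson, Fri-PM→Wu.
Total: 130 + 130 + 130 + 150 + 165 + 165 + 145 + 150 + 150 + 175 + 145 = €1635.

€1635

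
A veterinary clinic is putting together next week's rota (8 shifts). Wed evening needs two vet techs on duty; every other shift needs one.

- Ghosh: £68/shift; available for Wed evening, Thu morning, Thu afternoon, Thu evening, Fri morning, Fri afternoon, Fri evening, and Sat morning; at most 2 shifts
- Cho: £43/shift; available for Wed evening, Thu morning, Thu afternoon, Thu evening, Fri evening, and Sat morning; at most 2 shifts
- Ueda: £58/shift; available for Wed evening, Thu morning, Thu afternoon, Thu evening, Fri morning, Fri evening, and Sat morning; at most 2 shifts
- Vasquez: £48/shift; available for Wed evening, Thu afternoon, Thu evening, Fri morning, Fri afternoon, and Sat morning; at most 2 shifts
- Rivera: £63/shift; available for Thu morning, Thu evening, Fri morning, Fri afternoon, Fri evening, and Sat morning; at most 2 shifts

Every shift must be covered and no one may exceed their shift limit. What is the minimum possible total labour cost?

£492

Picking the cheapest available vet tech for each shift independently would cost £402, but that ignores the shift limits.
An optimal schedule: Wed evening→Ueda+Ghosh, Thu morning→Cho, Thu afternoon→Cho, Thu evening→Rivera, Fri morning→Vasquez, Fri afternoon→Vasquez, Fri evening→Ueda, Sat morning→Rivera.
Total: 58 + 68 + 43 + 43 + 63 + 48 + 48 + 58 + 63 = £492.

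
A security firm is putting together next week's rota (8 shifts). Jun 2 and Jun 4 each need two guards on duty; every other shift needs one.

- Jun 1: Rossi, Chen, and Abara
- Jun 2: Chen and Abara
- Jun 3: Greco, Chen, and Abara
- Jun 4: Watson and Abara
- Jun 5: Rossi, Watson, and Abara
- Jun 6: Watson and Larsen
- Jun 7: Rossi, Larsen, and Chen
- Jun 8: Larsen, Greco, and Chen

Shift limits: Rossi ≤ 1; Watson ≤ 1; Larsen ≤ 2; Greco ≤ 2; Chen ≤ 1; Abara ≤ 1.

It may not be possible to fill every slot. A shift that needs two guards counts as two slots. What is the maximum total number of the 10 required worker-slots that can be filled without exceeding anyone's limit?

8

Total capacity across all guards is 1+1+2+2+1+1 = 8, and 10 slots are needed, so at most 8 can be filled.
An assignment achieving 8: Jun 1→Rossi, Jun 2→Chen+Abara, Jun 3→Greco, Jun 4→Watson, Jun 6→Larsen, Jun 7→Larsen, Jun 8→Greco.
Loads: Rossi 1/1, Watson 1/1, Larsen 2/2, Greco 2/2, Chen 1/1, Abara 1/1.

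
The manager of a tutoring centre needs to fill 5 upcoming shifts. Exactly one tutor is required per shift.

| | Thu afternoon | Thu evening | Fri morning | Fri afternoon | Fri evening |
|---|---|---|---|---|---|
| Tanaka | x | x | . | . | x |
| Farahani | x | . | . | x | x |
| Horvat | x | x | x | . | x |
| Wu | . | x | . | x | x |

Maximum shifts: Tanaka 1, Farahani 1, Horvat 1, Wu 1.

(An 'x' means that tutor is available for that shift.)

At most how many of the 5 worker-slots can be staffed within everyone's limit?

4

Total capacity across all tutors is 1+1+1+1 = 4, and 5 slots are needed, so at most 4 can be filled.
An assignment achieving 4: Thu afternoon→Tanaka, Thu evening→Wu, Fri morning→Horvat, Fri afternoon→Farahani.
Loads: Tanaka 1/1, Farahani 1/1, Horvat 1/1, Wu 1/1.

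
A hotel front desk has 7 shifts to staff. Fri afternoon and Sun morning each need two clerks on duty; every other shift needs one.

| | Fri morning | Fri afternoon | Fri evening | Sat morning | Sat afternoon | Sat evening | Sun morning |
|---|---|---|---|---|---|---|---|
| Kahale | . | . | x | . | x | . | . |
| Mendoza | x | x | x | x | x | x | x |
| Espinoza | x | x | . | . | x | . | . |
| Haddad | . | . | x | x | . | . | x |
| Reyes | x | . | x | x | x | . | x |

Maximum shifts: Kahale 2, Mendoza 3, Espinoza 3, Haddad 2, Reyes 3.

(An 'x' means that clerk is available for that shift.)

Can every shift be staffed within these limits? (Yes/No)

Yes

Fri afternoon can only be covered by Mendoza and Espinoza, so that assignment is forced.
Sat evening can only be covered by Mendoza, so that assignment is forced.
One valid schedule: Fri morning→Mendoza, Fri afternoon→Mendoza+Espinoza, Fri evening→Kahale, Sat morning→Haddad, Sat afternoon→Kahale, Sat evening→Mendoza, Sun morning→Haddad+Reyes.
Loads: Kahale 2/2, Mendoza 3/3, Espinoza 1/3, Haddad 2/2, Reyes 1/3 — all within limits.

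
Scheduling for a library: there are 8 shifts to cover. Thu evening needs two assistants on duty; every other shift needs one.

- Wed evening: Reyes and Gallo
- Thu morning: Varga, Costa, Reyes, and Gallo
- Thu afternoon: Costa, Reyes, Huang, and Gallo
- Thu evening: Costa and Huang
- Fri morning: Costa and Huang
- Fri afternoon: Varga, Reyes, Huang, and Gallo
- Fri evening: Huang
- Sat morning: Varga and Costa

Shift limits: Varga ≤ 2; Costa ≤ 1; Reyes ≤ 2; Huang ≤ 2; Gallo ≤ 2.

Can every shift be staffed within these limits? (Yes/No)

Total capacity is 9 and 9 slots are needed, so capacity alone doesn't rule it out.
Shifts {Thu evening, Fri morning, Fri evening} need 4 worker-slots in total, but the assistants available for any of those shifts (Costa and Huang) can supply at most 3 among them. So no valid schedule exists.

No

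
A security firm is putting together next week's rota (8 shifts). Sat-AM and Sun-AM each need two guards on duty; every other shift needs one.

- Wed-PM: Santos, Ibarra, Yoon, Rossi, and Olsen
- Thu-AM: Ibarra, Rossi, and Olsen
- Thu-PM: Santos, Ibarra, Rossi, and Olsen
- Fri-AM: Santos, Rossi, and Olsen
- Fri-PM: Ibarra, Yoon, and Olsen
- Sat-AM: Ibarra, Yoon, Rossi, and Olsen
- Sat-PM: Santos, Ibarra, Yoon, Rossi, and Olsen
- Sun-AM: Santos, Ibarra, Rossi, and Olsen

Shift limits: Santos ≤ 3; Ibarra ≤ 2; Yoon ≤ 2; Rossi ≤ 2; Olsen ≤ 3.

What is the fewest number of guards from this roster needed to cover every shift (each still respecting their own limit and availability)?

10 slots to fill and no one can take more than 3, so at least ⌈10/3⌉ = 4 guards are needed.
Santos, Ibarra, Yoon, and Olsen alone can cover everything: Wed-PM→Yoon, Thu-AM→Ibarra, Thu-PM→Santos, Fri-AM→Santos, Fri-PM→Ibarra, Sat-AM→Yoon+Olsen, Sat-PM→Olsen, Sun-AM→Santos+Olsen.

4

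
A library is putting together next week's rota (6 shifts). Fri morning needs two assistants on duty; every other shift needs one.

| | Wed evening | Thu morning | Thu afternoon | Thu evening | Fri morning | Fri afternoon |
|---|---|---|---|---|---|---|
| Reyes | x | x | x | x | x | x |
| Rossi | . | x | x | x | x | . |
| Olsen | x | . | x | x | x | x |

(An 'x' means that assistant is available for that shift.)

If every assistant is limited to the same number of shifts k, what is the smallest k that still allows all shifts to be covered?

With 3 assistants and 7 worker-slots to fill, someone must work at least ⌈7/3⌉ = 3 shifts, so k ≥ 3.
k = 3 works: Wed evening→Reyes, Thu morning→Reyes, Thu afternoon→Rossi, Thu evening→Rossi, Fri morning→Rossi+Olsen, Fri afternoon→Reyes.
Loads: Reyes 3, Rossi 3, Olsen 1 — all ≤ 3.

3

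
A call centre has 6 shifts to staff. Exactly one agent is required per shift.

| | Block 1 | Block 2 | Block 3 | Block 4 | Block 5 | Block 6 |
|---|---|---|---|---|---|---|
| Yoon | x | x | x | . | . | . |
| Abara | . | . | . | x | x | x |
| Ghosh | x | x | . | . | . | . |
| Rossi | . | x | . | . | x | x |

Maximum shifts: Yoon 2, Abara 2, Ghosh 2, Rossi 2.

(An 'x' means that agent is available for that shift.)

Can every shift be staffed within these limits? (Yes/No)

Yes

Block 3 can only be covered by Yoon, so that assignment is forced.
Block 4 can only be covered by Abara, so that assignment is forced.
One valid schedule: Block 1→Yoon, Block 2→Ghosh, Block 3→Yoon, Block 4→Abara, Block 5→Abara, Block 6→Rossi.
Loads: Yoon 2/2, Abara 2/2, Ghosh 1/2, Rossi 1/2 — all within limits.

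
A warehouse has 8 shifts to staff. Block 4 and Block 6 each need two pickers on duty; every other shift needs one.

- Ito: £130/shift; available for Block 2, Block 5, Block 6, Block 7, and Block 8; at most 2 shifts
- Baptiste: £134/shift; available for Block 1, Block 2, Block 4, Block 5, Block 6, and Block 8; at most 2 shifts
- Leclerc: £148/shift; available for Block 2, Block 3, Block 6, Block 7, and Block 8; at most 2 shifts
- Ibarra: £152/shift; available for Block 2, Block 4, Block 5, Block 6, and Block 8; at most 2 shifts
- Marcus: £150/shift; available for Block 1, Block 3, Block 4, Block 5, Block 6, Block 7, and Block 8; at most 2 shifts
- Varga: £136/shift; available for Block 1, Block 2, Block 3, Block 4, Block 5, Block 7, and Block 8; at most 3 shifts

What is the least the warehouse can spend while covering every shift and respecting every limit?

£1382

Picking the cheapest available picker for each shift independently would cost £1324, but that ignores the shift limits.
An optimal schedule: Block 1→Baptiste, Block 2→Ito, Block 3→Varga, Block 4→Baptiste+Varga, Block 5→Varga, Block 6→Leclerc+Marcus, Block 7→Ito, Block 8→Leclerc.
Total: 134 + 130 + 136 + 134 + 136 + 136 + 148 + 150 + 130 + 148 = £1382.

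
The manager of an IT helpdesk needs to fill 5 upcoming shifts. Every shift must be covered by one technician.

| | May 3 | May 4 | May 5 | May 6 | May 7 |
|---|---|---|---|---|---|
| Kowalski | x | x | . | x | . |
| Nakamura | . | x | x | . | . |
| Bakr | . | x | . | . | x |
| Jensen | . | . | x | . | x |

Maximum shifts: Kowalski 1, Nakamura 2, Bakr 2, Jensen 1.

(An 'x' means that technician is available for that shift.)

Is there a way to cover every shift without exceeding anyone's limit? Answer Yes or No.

Total capacity is 6 and 5 slots are needed, so capacity alone doesn't rule it out.
Shifts {May 3, May 6} need 2 worker-slots in total, but the technicians available for any of those shifts (Kowalski) can supply at most 1 among them. So no valid schedule exists.

No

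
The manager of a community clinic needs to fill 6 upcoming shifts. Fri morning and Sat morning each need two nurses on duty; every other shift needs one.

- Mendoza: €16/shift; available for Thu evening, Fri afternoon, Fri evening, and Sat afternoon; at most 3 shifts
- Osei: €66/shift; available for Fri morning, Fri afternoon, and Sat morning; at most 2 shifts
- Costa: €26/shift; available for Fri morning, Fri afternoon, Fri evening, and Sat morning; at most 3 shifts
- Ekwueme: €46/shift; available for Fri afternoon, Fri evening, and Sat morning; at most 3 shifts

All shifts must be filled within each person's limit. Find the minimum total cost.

€238

Thu evening can only be covered by Mendoza, so that assignment is forced.
Fri morning can only be covered by Osei and Costa, so that assignment is forced.
Sat afternoon can only be covered by Mendoza, so that assignment is forced.
Picking the cheapest available nurse for each shift independently would cost €228, but that ignores the shift limits.
An optimal schedule: Thu evening→Mendoza, Fri morning→Costa+Osei, Fri afternoon→Costa, Fri evening→Mendoza, Sat morning→Costa+Ekwueme, Sat afternoon→Mendoza.
Total: 16 + 26 + 66 + 26 + 16 + 26 + 46 + 16 = €238.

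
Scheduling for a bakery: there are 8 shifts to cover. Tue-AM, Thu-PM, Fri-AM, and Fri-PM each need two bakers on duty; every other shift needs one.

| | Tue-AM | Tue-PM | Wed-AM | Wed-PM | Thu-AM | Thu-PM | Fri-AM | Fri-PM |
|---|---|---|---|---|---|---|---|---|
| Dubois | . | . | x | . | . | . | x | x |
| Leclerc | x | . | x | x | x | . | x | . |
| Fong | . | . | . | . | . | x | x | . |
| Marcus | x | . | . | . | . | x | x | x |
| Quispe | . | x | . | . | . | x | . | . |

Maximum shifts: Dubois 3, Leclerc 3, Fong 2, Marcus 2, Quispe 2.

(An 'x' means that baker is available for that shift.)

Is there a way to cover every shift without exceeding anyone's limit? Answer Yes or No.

Tue-AM can only be covered by Leclerc and Marcus, so that assignment is forced.
Tue-PM can only be covered by Quispe, so that assignment is forced.
Wed-PM can only be covered by Leclerc, so that assignment is forced.
One valid schedule: Tue-AM→Leclerc+Marcus, Tue-PM→Quispe, Wed-AM→Dubois, Wed-PM→Leclerc, Thu-AM→Leclerc, Thu-PM→Fong+Quispe, Fri-AM→Dubois+Fong, Fri-PM→Dubois+Marcus.
Loads: Dubois 3/3, Leclerc 3/3, Fong 2/2, Marcus 2/2, Quispe 2/2 — all within limits.

Yes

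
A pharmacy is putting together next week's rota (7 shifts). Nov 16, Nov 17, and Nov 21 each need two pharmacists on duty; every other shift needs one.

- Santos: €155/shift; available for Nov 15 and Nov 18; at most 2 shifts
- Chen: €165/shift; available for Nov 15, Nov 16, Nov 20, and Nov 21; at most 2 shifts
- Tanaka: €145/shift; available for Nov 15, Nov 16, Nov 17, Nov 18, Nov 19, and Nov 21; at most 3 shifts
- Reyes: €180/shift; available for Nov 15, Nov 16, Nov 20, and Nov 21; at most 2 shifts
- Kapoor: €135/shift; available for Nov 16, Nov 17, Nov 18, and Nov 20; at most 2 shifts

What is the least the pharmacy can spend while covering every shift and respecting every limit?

€1525

Nov 17 can only be covered by Tanaka and Kapoor, so that assignment is forced.
Nov 19 can only be covered by Tanaka, so that assignment is forced.
Picking the cheapest available pharmacist for each shift independently would cost €1430, but that ignores the shift limits.
An optimal schedule: Nov 15→Santos, Nov 16→Reyes+Kapoor, Nov 17→Tanaka+Kapoor, Nov 18→Santos, Nov 19→Tanaka, Nov 20→Chen, Nov 21→Chen+Tanaka.
Total: 155 + 180 + 135 + 145 + 135 + 155 + 145 + 165 + 165 + 145 = €1525.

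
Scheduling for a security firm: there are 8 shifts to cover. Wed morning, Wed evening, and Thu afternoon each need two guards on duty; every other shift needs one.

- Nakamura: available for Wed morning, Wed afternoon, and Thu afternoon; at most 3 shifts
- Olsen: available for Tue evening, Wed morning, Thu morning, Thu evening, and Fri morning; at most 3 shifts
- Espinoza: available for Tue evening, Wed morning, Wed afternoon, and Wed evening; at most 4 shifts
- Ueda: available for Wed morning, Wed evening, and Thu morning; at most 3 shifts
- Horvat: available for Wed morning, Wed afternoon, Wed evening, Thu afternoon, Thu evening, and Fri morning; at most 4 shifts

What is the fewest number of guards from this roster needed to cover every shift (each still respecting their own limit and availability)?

4

11 slots to fill and no one can take more than 4, so at least ⌈11/4⌉ = 3 guards are needed.
No set of 3 guards can cover every shift (each such set leaves at least one shift with no one available or exceeds a cap).
Nakamura, Olsen, Espinoza, and Horvat alone can cover everything: Tue evening→Olsen, Wed morning→Nakamura+Espinoza, Wed afternoon→Nakamura, Wed evening→Espinoza+Horvat, Thu morning→Olsen, Thu afternoon→Nakamura+Horvat, Thu evening→Olsen, Fri morning→Horvat.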